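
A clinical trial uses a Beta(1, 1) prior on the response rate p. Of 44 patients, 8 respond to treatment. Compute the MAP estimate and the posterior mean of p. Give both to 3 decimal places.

Posterior: Beta(1+8, 1+36) = Beta(9, 37).
Mode = (9−1)/(9+37−2) = 8/44 = 0.182.
With a flat prior the MAP equals the MLE, 8/44.
Mean = 9/(9+37) = 9/46 = 0.196.
The mean is pulled above the mode by the posterior's right skew.

MAP: 0.182. Posterior mean: 0.196.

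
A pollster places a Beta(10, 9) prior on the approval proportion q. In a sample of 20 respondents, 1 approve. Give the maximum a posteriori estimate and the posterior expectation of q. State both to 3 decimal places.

Posterior: Beta(10+1, 9+19) = Beta(11, 28).
Mode = (11−1)/(11+28−2) = 10/37 = 0.270.
Mean = 11/(11+28) = 11/39 = 0.282.

MAP = 0.270; posterior mean = 0.282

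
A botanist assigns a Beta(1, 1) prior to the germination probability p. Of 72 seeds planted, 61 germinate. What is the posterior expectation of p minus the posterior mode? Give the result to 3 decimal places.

-0.009

Posterior: Beta(1+61, 1+11) = Beta(62, 12).
Mode = (62−1)/(62+12−2) = 61/72 = 0.847.
Mean = 62/(62+12) = 62/74 = 0.838.
Difference = 0.838 − 0.847 = -0.009.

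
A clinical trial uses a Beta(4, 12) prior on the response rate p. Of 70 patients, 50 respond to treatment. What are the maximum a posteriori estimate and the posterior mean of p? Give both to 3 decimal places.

MAP = 0.631; posterior mean = 0.628

Posterior: Beta(4+50, 12+20) = Beta(54, 32).
Mode = (54−1)/(54+32−2) = 53/84 = 0.631.
Mean = 54/(54+32) = 54/86 = 0.628.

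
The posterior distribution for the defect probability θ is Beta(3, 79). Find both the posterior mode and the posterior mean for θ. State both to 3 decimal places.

Mode = (3−1)/(3+79−2) = 2/80 = 0.025.
Mean = 3/(3+79) = 3/82 = 0.037.
The mean is pulled above the mode by the posterior's right skew.

MAP = 0.025, posterior mean = 0.037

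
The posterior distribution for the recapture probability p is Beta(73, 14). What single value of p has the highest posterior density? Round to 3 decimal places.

Mode = (73−1)/(73+14−2) = 72/85 = 0.847.
Mean = 73/(73+14) = 73/87 = 0.839.
This is the posterior mode — the MAP estimate.

0.847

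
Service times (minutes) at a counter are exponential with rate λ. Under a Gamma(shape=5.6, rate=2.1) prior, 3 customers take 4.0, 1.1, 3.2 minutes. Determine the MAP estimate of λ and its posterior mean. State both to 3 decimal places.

Σ times = 8.3. Posterior: Gamma(shape = 5.6+3 = 8.6, rate = 2.1+8.3 = 10.4).
Mode = (α−1)/β = 7.6/10.4 = 0.731.
Mean = α/β = 8.6/10.4 = 0.827.
Mean > mode: the posterior has a right tail.

MAP = 0.731, posterior mean = 0.827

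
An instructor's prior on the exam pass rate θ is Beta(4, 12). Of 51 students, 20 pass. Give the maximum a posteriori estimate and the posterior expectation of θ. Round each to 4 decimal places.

MAP = 0.3538; posterior mean = 0.3582

Posterior: Beta(4+20, 12+31) = Beta(24, 43).
Mode = (24−1)/(24+43−2) = 23/65 = 0.3538.
Mean = 24/(24+43) = 24/67 = 0.3582.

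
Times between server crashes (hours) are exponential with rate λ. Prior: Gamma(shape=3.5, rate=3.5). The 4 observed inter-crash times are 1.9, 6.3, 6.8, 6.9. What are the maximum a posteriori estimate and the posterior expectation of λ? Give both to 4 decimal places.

MAP: 0.2559. Posterior mean: 0.2953.

Σ times = 21.9. Posterior: Gamma(shape = 3.5+4 = 7.5, rate = 3.5+21.9 = 25.4).
Mode = (α−1)/β = 6.5/25.4 = 0.2559.
Mean = α/β = 7.5/25.4 = 0.2953.
Mean > mode: the posterior has a right tail.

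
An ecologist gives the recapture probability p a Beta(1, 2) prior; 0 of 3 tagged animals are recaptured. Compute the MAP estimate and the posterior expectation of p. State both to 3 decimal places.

Posterior: Beta(1+0, 2+3) = Beta(1, 5).
Since α = 1 ≤ 1 and β > 1, the Beta density is monotone decreasing on [0,1]; the mode is at 0.
Mean = 1/(1+5) = 0.167.
Mean > mode: the posterior has a right tail.

p_MAP = 0.000, E[p|data] = 0.167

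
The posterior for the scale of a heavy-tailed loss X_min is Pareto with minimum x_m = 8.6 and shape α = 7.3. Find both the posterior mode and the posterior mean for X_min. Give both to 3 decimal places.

The Pareto density is strictly decreasing on [x_m, ∞), so the mode is x_m = 8.600.
Mean = α·x_m/(α−1) = 7.3·8.6/6.3 = 9.965.

MAP: 8.600. Posterior mean: 9.965.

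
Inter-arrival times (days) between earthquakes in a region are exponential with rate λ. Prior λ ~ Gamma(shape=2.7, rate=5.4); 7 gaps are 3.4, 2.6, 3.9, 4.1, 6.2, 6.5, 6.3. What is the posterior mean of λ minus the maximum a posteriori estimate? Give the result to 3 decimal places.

0.026

Σ times = 33.0. Posterior: Gamma(shape = 2.7+7 = 9.7, rate = 5.4+33.0 = 38.4).
Mode = (α−1)/β = 8.7/38.4 = 0.227.
Mean = α/β = 9.7/38.4 = 0.253.
Difference = 0.253 − 0.227 = 0.026.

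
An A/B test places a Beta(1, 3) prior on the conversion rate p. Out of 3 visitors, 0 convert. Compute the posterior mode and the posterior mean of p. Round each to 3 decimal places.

MAP: 0.000. Posterior mean: 0.143.

Posterior: Beta(1+0, 3+3) = Beta(1, 6).
Since α = 1 ≤ 1 and β > 1, the Beta density is monotone decreasing on [0,1]; the mode is at 0.
Mean = 1/(1+6) = 0.143.
Right-skewed posterior ⇒ mode < mean.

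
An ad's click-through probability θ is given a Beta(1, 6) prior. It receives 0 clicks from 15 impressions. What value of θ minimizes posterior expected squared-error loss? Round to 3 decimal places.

0.045

Posterior: Beta(1+0, 6+15) = Beta(1, 21).
Since α = 1 ≤ 1 and β > 1, the Beta density is monotone decreasing on [0,1]; the mode is at 0.
Mean = 1/(1+21) = 0.045.
Squared-error loss ⇒ the optimal estimator is the posterior mean.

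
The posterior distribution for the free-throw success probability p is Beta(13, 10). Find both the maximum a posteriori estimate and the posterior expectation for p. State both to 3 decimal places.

Mode = (13−1)/(13+10−2) = 12/21 = 0.571.
Mean = 13/(13+10) = 13/23 = 0.565.
The posterior is left-skewed, so the mode exceeds the mean.

MAP = 0.571, posterior mean = 0.565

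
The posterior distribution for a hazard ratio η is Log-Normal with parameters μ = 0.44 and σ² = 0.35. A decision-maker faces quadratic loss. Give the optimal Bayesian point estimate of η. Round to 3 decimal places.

1.850

Mode = exp(μ − σ²) = exp(0.09) = 1.094.
Mean = exp(μ + σ²/2) = exp(0.615) = 1.850.
Quadratic loss ⇒ the optimal estimator is the posterior mean.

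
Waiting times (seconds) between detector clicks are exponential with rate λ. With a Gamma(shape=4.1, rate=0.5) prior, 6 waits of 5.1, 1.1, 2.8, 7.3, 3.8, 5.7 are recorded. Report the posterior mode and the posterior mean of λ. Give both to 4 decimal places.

MAP = 0.3460, posterior mean = 0.3840

Σ times = 25.8. Posterior: Gamma(shape = 4.1+6 = 10.1, rate = 0.5+25.8 = 26.3).
Mode = (α−1)/β = 9.1/26.3 = 0.3460.
Mean = α/β = 10.1/26.3 = 0.3840.
The posterior is right-skewed, so the mean exceeds the mode.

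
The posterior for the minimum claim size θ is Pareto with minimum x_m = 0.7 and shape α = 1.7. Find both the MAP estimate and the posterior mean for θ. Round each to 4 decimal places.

MAP = 0.7000, posterior mean = 1.7000

The Pareto density is strictly decreasing on [x_m, ∞), so the mode is x_m = 0.7000.
Mean = α·x_m/(α−1) = 1.7·0.7/0.7 = 1.7000.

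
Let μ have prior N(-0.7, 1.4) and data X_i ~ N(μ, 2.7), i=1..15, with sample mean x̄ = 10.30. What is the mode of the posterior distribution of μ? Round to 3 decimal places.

9.047

Posterior for μ is Normal. Precision-weighted mean: (1/1.4·-0.7 + 15/2.7·10.30) / (1/1.4 + 15/2.7) = 9.047.
A Normal posterior is symmetric, so mode = mean.
This is the posterior mode — the MAP estimate.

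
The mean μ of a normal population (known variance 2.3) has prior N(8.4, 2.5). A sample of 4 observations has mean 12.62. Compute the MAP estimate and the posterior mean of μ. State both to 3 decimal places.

Posterior for μ is Normal. Precision-weighted mean: (1/2.5·8.4 + 4/2.3·12.62) / (1/2.5 + 4/2.3) = 11.831.
A Normal posterior is symmetric, so mode = mean.

MAP = 11.831, posterior mean = 11.831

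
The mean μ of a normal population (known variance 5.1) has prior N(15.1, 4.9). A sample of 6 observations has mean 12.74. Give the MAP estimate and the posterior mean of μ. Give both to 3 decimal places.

Posterior for μ is Normal. Precision-weighted mean: (1/4.9·15.1 + 6/5.1·12.74) / (1/4.9 + 6/5.1) = 13.089.
A Normal posterior is symmetric, so mode = mean.

MAP = 13.089, posterior mean = 13.089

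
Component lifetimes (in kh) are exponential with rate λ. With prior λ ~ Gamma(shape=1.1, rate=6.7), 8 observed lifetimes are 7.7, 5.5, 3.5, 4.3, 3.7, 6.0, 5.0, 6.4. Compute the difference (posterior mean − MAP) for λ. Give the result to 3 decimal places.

Σ times = 42.1. Posterior: Gamma(shape = 1.1+8 = 9.1, rate = 6.7+42.1 = 48.8).
Mode = (α−1)/β = 8.1/48.8 = 0.166.
Mean = α/β = 9.1/48.8 = 0.186.
Difference = 0.186 − 0.166 = 0.020.
The posterior is right-skewed, so the mean exceeds the mode.

0.020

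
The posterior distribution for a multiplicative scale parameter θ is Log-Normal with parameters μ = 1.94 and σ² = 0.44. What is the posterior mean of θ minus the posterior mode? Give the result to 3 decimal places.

Mode = exp(μ − σ²) = exp(1.50) = 4.482.
Mean = exp(μ + σ²/2) = exp(2.160) = 8.671.
Difference = 8.671 − 4.482 = 4.189.

4.189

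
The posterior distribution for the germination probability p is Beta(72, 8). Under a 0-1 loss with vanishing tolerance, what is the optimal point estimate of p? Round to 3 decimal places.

Mode = (72−1)/(72+8−2) = 71/78 = 0.910.
Mean = 72/(72+8) = 72/80 = 0.900.
This is the posterior mode — the MAP estimate.

0.910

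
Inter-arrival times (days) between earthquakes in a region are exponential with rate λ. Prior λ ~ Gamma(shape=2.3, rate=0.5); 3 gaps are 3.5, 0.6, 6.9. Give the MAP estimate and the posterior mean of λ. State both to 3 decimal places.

MAP: 0.374. Posterior mean: 0.461.

Σ times = 11.0. Posterior: Gamma(shape = 2.3+3 = 5.3, rate = 0.5+11.0 = 11.5).
Mode = (α−1)/β = 4.3/11.5 = 0.374.
Mean = α/β = 5.3/11.5 = 0.461.
Mean > mode: the posterior has a right tail.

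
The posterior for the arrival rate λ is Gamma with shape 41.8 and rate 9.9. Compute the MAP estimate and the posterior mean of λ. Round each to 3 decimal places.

MAP estimate = 4.121, posterior mean = 4.222

Mode = (α−1)/β = 40.8/9.9 = 4.121.
Mean = α/β = 41.8/9.9 = 4.222.
Mean > mode: the posterior has a right tail.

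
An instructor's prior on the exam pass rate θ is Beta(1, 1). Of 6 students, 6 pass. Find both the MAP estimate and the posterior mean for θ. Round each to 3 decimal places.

MAP = 1.000, posterior mean = 0.875

Posterior: Beta(1+6, 1+0) = Beta(7, 1).
Since β = 1 ≤ 1 and α > 1, the Beta density is monotone increasing on [0,1]; the mode is at 1.
Mean = 7/(7+1) = 0.875.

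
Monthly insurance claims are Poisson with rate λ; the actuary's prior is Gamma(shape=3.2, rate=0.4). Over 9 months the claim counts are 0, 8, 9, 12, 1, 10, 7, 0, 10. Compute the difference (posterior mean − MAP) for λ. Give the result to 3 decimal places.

Σ counts = 57. Posterior: Gamma(shape = 3.2+57 = 60.2, rate = 0.4+9 = 9.4).
Mode = (α−1)/β = 59.2/9.4 = 6.298.
Mean = α/β = 60.2/9.4 = 6.404.
Difference = 6.404 − 6.298 = 0.106.
The posterior is right-skewed, so the mean exceeds the mode.

0.106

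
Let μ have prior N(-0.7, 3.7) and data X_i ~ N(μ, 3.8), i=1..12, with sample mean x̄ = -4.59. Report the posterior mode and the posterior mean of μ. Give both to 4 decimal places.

MAP: -4.2833. Posterior mean: -4.2833.

Posterior for μ is Normal. Precision-weighted mean: (1/3.7·-0.7 + 12/3.8·-4.59) / (1/3.7 + 12/3.8) = -4.2833.
A Normal posterior is symmetric, so mode = mean.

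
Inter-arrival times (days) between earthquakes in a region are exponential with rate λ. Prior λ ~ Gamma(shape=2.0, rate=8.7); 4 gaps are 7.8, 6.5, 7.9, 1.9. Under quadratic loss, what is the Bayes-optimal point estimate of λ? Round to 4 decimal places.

0.1829

Σ times = 24.1. Posterior: Gamma(shape = 2.0+4 = 6.0, rate = 8.7+24.1 = 32.8).
Mode = (α−1)/β = 5.0/32.8 = 0.1524.
Mean = α/β = 6.0/32.8 = 0.1829.
Quadratic loss ⇒ the optimal estimator is the posterior mean.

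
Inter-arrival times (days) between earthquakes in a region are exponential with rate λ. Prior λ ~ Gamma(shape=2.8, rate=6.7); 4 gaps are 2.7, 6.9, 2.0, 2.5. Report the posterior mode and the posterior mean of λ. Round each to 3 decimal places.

MAP: 0.279. Posterior mean: 0.327.

Σ times = 14.1. Posterior: Gamma(shape = 2.8+4 = 6.8, rate = 6.7+14.1 = 20.8).
Mode = (α−1)/β = 5.8/20.8 = 0.279.
Mean = α/β = 6.8/20.8 = 0.327.
Mean > mode: the posterior has a right tail.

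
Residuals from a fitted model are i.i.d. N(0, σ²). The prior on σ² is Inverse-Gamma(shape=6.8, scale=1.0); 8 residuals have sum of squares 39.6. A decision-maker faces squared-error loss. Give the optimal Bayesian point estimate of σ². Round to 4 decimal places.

Posterior: Inverse-Gamma(shape = 6.8+8/2 = 10.8, scale = 1.0+39.6/2 = 20.8).
Mode = β/(α+1) = 20.8/11.8 = 1.7627.
Mean = β/(α−1) = 20.8/9.8 = 2.1224.
Squared-error loss ⇒ the optimal estimator is the posterior mean.

2.1224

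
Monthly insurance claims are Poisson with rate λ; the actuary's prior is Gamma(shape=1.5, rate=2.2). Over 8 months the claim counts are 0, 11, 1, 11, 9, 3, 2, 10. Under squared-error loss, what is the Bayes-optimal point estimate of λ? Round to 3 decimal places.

Σ counts = 47. Posterior: Gamma(shape = 1.5+47 = 48.5, rate = 2.2+8 = 10.2).
Mode = (α−1)/β = 47.5/10.2 = 4.657.
Mean = α/β = 48.5/10.2 = 4.755.
Squared-error loss ⇒ the optimal estimator is the posterior mean.

4.755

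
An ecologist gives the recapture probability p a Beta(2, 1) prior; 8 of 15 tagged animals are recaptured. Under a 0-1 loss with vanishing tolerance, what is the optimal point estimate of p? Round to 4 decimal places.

0.5625

Posterior: Beta(2+8, 1+7) = Beta(10, 8).
Mode = (10−1)/(10+8−2) = 9/16 = 0.5625.
Mean = 10/(10+8) = 10/18 = 0.5556.
This is the posterior mode — the MAP estimate.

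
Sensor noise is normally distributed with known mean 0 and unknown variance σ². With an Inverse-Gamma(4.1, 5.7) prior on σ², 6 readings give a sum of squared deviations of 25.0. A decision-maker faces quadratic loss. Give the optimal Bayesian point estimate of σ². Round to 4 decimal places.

2.9836

Posterior: Inverse-Gamma(shape = 4.1+6/2 = 7.1, scale = 5.7+25.0/2 = 18.2).
Mode = β/(α+1) = 18.2/8.1 = 2.2469.
Mean = β/(α−1) = 18.2/6.1 = 2.9836.
Quadratic loss ⇒ the optimal estimator is the posterior mean.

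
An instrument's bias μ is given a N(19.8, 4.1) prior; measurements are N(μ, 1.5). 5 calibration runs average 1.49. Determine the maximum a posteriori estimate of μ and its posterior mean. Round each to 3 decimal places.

Posterior for μ is Normal. Precision-weighted mean: (1/4.1·19.8 + 5/1.5·1.49) / (1/4.1 + 5/1.5) = 2.738.
A Normal posterior is symmetric, so mode = mean.

μ_MAP = 2.738, E[μ|data] = 2.738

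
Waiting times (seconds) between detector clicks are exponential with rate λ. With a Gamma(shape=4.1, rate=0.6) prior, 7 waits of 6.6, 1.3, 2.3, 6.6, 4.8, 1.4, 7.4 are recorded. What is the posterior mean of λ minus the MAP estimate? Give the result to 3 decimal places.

Σ times = 30.4. Posterior: Gamma(shape = 4.1+7 = 11.1, rate = 0.6+30.4 = 31.0).
Mode = (α−1)/β = 10.1/31.0 = 0.326.
Mean = α/β = 11.1/31.0 = 0.358.
Difference = 0.358 − 0.326 = 0.032.

0.032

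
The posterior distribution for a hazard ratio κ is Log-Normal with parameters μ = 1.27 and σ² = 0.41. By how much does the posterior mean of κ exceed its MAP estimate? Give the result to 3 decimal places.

Mode = exp(μ − σ²) = exp(0.86) = 2.363.
Mean = exp(μ + σ²/2) = exp(1.475) = 4.371.
Difference = 4.371 − 2.363 = 2.008.

2.008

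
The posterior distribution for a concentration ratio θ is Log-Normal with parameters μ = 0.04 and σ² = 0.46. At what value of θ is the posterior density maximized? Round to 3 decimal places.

0.657

Mode = exp(μ − σ²) = exp(-0.42) = 0.657.
Mean = exp(μ + σ²/2) = exp(0.270) = 1.310.
This is the posterior mode — the MAP estimate.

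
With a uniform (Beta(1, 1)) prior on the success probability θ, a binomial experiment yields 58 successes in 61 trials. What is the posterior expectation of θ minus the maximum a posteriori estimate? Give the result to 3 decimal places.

-0.014

Posterior: Beta(1+58, 1+3) = Beta(59, 4).
Mode = (59−1)/(59+4−2) = 58/61 = 0.951.
With a flat prior the MAP equals the MLE, 58/61.
Mean = 59/(59+4) = 59/63 = 0.937.
Difference = 0.937 − 0.951 = -0.014.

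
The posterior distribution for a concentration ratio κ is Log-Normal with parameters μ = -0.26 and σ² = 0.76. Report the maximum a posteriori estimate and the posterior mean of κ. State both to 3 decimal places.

Mode = exp(μ − σ²) = exp(-1.02) = 0.361.
Mean = exp(μ + σ²/2) = exp(0.120) = 1.127.
Mean > mode: the posterior has a right tail.

κ_MAP = 0.361, E[κ|data] = 1.127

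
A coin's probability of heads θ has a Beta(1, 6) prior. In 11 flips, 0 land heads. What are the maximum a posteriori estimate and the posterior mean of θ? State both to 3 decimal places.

Posterior: Beta(1+0, 6+11) = Beta(1, 17).
Since α = 1 ≤ 1 and β > 1, the Beta density is monotone decreasing on [0,1]; the mode is at 0.
Mean = 1/(1+17) = 0.056.

MAP = 0.000; posterior mean = 0.056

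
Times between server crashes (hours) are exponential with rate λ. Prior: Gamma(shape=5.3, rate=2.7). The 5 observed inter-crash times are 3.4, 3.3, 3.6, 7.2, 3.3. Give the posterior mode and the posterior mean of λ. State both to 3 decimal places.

Σ times = 20.8. Posterior: Gamma(shape = 5.3+5 = 10.3, rate = 2.7+20.8 = 23.5).
Mode = (α−1)/β = 9.3/23.5 = 0.396.
Mean = α/β = 10.3/23.5 = 0.438.

MAP = 0.396, posterior mean = 0.438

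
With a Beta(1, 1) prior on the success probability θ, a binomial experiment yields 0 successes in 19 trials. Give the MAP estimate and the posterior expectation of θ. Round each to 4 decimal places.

Posterior: Beta(1+0, 1+19) = Beta(1, 20).
Since α = 1 ≤ 1 and β > 1, the Beta density is monotone decreasing on [0,1]; the mode is at 0.
Mean = 1/(1+20) = 0.0476.

θ_MAP = 0.0000, E[θ|data] = 0.0476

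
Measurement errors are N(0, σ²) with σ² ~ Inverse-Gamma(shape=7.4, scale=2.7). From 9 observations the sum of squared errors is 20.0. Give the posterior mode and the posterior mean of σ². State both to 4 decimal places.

posterior mode = 0.9845, posterior mean = 1.1651

Posterior: Inverse-Gamma(shape = 7.4+9/2 = 11.9, scale = 2.7+20.0/2 = 12.7).
Mode = β/(α+1) = 12.7/12.9 = 0.9845.
Mean = β/(α−1) = 12.7/10.9 = 1.1651.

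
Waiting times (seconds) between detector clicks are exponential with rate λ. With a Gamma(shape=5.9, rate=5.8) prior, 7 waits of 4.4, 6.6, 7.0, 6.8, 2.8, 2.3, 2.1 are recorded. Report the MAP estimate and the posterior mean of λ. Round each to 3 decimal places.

Σ times = 32.0. Posterior: Gamma(shape = 5.9+7 = 12.9, rate = 5.8+32.0 = 37.8).
Mode = (α−1)/β = 11.9/37.8 = 0.315.
Mean = α/β = 12.9/37.8 = 0.341.

MAP = 0.315, posterior mean = 0.341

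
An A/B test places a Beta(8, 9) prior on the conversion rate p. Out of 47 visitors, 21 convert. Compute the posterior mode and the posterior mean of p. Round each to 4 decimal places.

Posterior: Beta(8+21, 9+26) = Beta(29, 35).
Mode = (29−1)/(29+35−2) = 28/62 = 0.4516.
Mean = 29/(29+35) = 29/64 = 0.4531.
The posterior is right-skewed, so the mean exceeds the mode.

posterior mode = 0.4516, posterior mean = 0.4531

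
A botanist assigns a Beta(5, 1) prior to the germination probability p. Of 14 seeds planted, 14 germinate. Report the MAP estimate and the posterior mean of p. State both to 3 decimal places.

Posterior: Beta(5+14, 1+0) = Beta(19, 1).
Since β = 1 ≤ 1 and α > 1, the Beta density is monotone increasing on [0,1]; the mode is at 1.
Mean = 19/(19+1) = 0.950.
The posterior is left-skewed, so the mode exceeds the mean.

MAP: 1.000. Posterior mean: 0.950.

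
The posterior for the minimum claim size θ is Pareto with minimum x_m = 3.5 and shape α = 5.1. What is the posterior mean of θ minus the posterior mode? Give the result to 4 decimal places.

The Pareto density is strictly decreasing on [x_m, ∞), so the mode is x_m = 3.5000.
Mean = α·x_m/(α−1) = 5.1·3.5/4.1 = 4.3537.
Difference = 4.3537 − 3.5000 = 0.8537.
Mean > mode: the posterior has a right tail.

0.8537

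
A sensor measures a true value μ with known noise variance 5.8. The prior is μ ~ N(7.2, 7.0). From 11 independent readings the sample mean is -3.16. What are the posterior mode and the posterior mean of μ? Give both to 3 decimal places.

Posterior for μ is Normal. Precision-weighted mean: (1/7.0·7.2 + 11/5.8·-3.16) / (1/7.0 + 11/5.8) = -2.434.
A Normal posterior is symmetric, so mode = mean.

μ_MAP = -2.434, E[μ|data] = -2.434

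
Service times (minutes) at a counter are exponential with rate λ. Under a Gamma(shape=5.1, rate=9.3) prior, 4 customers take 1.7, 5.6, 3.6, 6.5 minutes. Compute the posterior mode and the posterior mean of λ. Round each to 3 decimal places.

Σ times = 17.4. Posterior: Gamma(shape = 5.1+4 = 9.1, rate = 9.3+17.4 = 26.7).
Mode = (α−1)/β = 8.1/26.7 = 0.303.
Mean = α/β = 9.1/26.7 = 0.341.

MAP: 0.303. Posterior mean: 0.341.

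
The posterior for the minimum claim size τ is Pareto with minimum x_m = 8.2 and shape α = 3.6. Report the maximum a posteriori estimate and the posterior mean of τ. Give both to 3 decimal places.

τ_MAP = 8.200, E[τ|data] = 11.354

The Pareto density is strictly decreasing on [x_m, ∞), so the mode is x_m = 8.200.
Mean = α·x_m/(α−1) = 3.6·8.2/2.6 = 11.354.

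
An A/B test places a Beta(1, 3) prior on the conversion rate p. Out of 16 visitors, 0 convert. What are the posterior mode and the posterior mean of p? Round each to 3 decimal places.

Posterior: Beta(1+0, 3+16) = Beta(1, 19).
Since α = 1 ≤ 1 and β > 1, the Beta density is monotone decreasing on [0,1]; the mode is at 0.
Mean = 1/(1+19) = 0.050.

p_MAP = 0.000, E[p|data] = 0.050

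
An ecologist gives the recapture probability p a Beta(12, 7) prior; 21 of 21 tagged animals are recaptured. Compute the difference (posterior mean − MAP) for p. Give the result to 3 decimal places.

Posterior: Beta(12+21, 7+0) = Beta(33, 7).
Mode = (33−1)/(33+7−2) = 32/38 = 0.842.
Mean = 33/(33+7) = 33/40 = 0.825.
Difference = 0.825 − 0.842 = -0.017.

-0.017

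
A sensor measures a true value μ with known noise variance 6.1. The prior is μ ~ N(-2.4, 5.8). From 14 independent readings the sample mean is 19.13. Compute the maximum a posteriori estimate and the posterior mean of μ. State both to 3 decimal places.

MAP: 17.626. Posterior mean: 17.626.

Posterior for μ is Normal. Precision-weighted mean: (1/5.8·-2.4 + 14/6.1·19.13) / (1/5.8 + 14/6.1) = 17.626.
A Normal posterior is symmetric, so mode = mean.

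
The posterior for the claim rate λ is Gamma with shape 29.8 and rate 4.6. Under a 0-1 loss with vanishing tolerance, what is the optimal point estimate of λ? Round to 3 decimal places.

6.261

Mode = (α−1)/β = 28.8/4.6 = 6.261.
Mean = α/β = 29.8/4.6 = 6.478.
This is the posterior mode — the MAP estimate.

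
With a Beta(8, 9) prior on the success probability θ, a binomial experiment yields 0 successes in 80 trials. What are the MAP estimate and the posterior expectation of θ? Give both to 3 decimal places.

Posterior: Beta(8+0, 9+80) = Beta(8, 89).
Mode = (8−1)/(8+89−2) = 7/95 = 0.074.
Mean = 8/(8+89) = 8/97 = 0.082.

MAP estimate = 0.074, posterior expectation = 0.082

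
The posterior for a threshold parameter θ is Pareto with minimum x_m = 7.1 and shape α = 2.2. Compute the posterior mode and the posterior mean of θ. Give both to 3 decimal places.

MAP = 7.100; posterior mean = 13.017

The Pareto density is strictly decreasing on [x_m, ∞), so the mode is x_m = 7.100.
Mean = α·x_m/(α−1) = 2.2·7.1/1.2 = 13.017.
Mean > mode: the posterior has a right tail.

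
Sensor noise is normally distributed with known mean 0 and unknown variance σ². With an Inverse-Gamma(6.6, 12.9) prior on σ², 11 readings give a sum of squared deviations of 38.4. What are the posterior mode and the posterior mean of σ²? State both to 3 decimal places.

σ²_MAP = 2.450, E[σ²|data] = 2.892

Posterior: Inverse-Gamma(shape = 6.6+11/2 = 12.1, scale = 12.9+38.4/2 = 32.1).
Mode = β/(α+1) = 32.1/13.1 = 2.450.
Mean = β/(α−1) = 32.1/11.1 = 2.892.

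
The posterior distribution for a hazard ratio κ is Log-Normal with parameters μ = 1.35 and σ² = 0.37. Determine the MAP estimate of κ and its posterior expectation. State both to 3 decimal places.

Mode = exp(μ − σ²) = exp(0.98) = 2.664.
Mean = exp(μ + σ²/2) = exp(1.535) = 4.641.

MAP: 2.664. Posterior mean: 4.641.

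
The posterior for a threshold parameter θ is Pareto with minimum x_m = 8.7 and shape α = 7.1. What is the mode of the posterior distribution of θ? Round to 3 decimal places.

The Pareto density is strictly decreasing on [x_m, ∞), so the mode is x_m = 8.700.
Mean = α·x_m/(α−1) = 7.1·8.7/6.1 = 10.126.
This is the posterior mode — the MAP estimate.

8.700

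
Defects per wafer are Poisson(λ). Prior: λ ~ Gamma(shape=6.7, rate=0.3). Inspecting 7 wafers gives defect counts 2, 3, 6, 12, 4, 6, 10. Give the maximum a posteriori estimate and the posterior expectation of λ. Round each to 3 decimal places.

Σ counts = 43. Posterior: Gamma(shape = 6.7+43 = 49.7, rate = 0.3+7 = 7.3).
Mode = (α−1)/β = 48.7/7.3 = 6.671.
Mean = α/β = 49.7/7.3 = 6.808.
Right-skewed posterior ⇒ mode < mean.

λ_MAP = 6.671, E[λ|data] = 6.808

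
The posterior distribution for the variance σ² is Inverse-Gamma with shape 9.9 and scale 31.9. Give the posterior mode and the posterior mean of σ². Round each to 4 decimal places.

Mode = β/(α+1) = 31.9/10.9 = 2.9266.
Mean = β/(α−1) = 31.9/8.9 = 3.5843.

σ²_MAP = 2.9266, E[σ²|data] = 3.5843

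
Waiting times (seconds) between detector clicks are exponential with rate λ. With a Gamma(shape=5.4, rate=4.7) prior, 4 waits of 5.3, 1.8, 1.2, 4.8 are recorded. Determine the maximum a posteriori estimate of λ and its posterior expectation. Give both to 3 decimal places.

Σ times = 13.1. Posterior: Gamma(shape = 5.4+4 = 9.4, rate = 4.7+13.1 = 17.8).
Mode = (α−1)/β = 8.4/17.8 = 0.472.
Mean = α/β = 9.4/17.8 = 0.528.
The posterior is right-skewed, so the mean exceeds the mode.

maximum a posteriori estimate = 0.472, posterior expectation = 0.528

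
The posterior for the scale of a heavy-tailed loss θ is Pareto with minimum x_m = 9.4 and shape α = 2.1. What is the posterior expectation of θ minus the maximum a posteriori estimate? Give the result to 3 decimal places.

8.545

The Pareto density is strictly decreasing on [x_m, ∞), so the mode is x_m = 9.400.
Mean = α·x_m/(α−1) = 2.1·9.4/1.1 = 17.945.
Difference = 17.945 − 9.400 = 8.545.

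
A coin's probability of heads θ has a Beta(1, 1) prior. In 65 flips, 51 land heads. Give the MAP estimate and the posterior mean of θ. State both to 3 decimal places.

MAP: 0.785. Posterior mean: 0.776.

Posterior: Beta(1+51, 1+14) = Beta(52, 15).
Mode = (52−1)/(52+15−2) = 51/65 = 0.785.
With a flat prior the MAP equals the MLE, 51/65.
Mean = 52/(52+15) = 52/67 = 0.776.
The mean is pulled below the mode by the posterior's left skew.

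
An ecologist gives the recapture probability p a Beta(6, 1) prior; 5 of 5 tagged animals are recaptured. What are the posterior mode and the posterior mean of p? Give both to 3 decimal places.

MAP = 1.000, posterior mean = 0.917

Posterior: Beta(6+5, 1+0) = Beta(11, 1).
Since β = 1 ≤ 1 and α > 1, the Beta density is monotone increasing on [0,1]; the mode is at 1.
Mean = 11/(11+1) = 0.917.
Left-skewed posterior ⇒ mean < mode.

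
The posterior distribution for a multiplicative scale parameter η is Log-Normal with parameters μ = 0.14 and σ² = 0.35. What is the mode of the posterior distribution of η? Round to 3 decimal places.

0.811

Mode = exp(μ − σ²) = exp(-0.21) = 0.811.
Mean = exp(μ + σ²/2) = exp(0.315) = 1.370.
This is the posterior mode — the MAP estimate.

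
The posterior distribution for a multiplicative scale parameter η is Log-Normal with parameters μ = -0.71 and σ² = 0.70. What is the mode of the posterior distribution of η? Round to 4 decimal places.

Mode = exp(μ − σ²) = exp(-1.41) = 0.2441.
Mean = exp(μ + σ²/2) = exp(-0.360) = 0.6977.
This is the posterior mode — the MAP estimate.

0.2441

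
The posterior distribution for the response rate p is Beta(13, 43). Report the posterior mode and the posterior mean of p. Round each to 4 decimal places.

posterior mode = 0.2222, posterior mean = 0.2321

Mode = (13−1)/(13+43−2) = 12/54 = 0.2222.
Mean = 13/(13+43) = 13/56 = 0.2321.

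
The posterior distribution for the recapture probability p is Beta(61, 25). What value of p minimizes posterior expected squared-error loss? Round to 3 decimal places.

0.709

Mode = (61−1)/(61+25−2) = 60/84 = 0.714.
Mean = 61/(61+25) = 61/86 = 0.709.
Squared-error loss ⇒ the optimal estimator is the posterior mean.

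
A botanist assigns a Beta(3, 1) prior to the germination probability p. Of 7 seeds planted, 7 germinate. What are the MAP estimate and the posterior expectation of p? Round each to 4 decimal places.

MAP = 1.0000, posterior mean = 0.9091

Posterior: Beta(3+7, 1+0) = Beta(10, 1).
Since β = 1 ≤ 1 and α > 1, the Beta density is monotone increasing on [0,1]; the mode is at 1.
Mean = 10/(10+1) = 0.9091.
The mean is pulled below the mode by the posterior's left skew.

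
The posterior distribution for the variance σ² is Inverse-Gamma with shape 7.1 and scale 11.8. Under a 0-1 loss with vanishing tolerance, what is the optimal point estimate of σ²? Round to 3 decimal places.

Mode = β/(α+1) = 11.8/8.1 = 1.457.
Mean = β/(α−1) = 11.8/6.1 = 1.934.
This is the posterior mode — the MAP estimate.

1.457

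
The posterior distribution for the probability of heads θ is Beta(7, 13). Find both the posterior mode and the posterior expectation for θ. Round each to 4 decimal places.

Mode = (7−1)/(7+13−2) = 6/18 = 0.3333.
Mean = 7/(7+13) = 7/20 = 0.3500.
Right-skewed posterior ⇒ mode < mean.

MAP = 0.3333; posterior mean = 0.3500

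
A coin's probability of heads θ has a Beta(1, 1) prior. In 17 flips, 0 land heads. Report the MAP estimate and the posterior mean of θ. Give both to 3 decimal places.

θ_MAP = 0.000, E[θ|data] = 0.053

Posterior: Beta(1+0, 1+17) = Beta(1, 18).
Since α = 1 ≤ 1 and β > 1, the Beta density is monotone decreasing on [0,1]; the mode is at 0.
Mean = 1/(1+18) = 0.053.
Right-skewed posterior ⇒ mode < mean.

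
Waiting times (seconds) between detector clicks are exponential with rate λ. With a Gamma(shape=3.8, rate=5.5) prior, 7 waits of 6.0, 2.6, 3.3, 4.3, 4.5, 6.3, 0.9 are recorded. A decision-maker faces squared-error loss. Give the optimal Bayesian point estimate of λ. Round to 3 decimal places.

0.323

Σ times = 27.9. Posterior: Gamma(shape = 3.8+7 = 10.8, rate = 5.5+27.9 = 33.4).
Mode = (α−1)/β = 9.8/33.4 = 0.293.
Mean = α/β = 10.8/33.4 = 0.323.
Squared-error loss ⇒ the optimal estimator is the posterior mean.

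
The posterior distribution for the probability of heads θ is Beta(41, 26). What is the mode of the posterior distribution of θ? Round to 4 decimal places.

Mode = (41−1)/(41+26−2) = 40/65 = 0.6154.
Mean = 41/(41+26) = 41/67 = 0.6119.
This is the posterior mode — the MAP estimate.

0.6154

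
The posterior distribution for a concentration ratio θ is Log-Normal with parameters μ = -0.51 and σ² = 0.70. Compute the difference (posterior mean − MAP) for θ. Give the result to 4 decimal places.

Mode = exp(μ − σ²) = exp(-1.21) = 0.2982.
Mean = exp(μ + σ²/2) = exp(-0.160) = 0.8521.
Difference = 0.8521 − 0.2982 = 0.5539.
The mean is pulled above the mode by the posterior's right skew.

0.5539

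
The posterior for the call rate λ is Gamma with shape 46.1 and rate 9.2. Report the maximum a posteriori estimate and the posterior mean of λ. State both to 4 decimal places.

Mode = (α−1)/β = 45.1/9.2 = 4.9022.
Mean = α/β = 46.1/9.2 = 5.0109.

λ_MAP = 4.9022, E[λ|data] = 5.0109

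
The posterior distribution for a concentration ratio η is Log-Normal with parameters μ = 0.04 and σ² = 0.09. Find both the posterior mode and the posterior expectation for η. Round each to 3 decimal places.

MAP = 0.951, posterior mean = 1.089

Mode = exp(μ − σ²) = exp(-0.05) = 0.951.
Mean = exp(μ + σ²/2) = exp(0.085) = 1.089.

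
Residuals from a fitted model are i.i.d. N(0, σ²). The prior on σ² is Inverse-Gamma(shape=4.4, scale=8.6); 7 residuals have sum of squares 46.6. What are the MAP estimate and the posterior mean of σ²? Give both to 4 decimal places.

Posterior: Inverse-Gamma(shape = 4.4+7/2 = 7.9, scale = 8.6+46.6/2 = 31.9).
Mode = β/(α+1) = 31.9/8.9 = 3.5843.
Mean = β/(α−1) = 31.9/6.9 = 4.6232.
The mean is pulled above the mode by the posterior's right skew.

MAP: 3.5843. Posterior mean: 4.6232.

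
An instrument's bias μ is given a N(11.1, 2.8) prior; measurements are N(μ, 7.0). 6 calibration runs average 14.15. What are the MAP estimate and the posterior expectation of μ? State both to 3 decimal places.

MAP = 13.253; posterior mean = 13.253

Posterior for μ is Normal. Precision-weighted mean: (1/2.8·11.1 + 6/7.0·14.15) / (1/2.8 + 6/7.0) = 13.253.
A Normal posterior is symmetric, so mode = mean.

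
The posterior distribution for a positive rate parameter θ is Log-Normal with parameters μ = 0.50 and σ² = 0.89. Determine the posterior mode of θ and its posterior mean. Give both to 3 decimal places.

Mode = exp(μ − σ²) = exp(-0.39) = 0.677.
Mean = exp(μ + σ²/2) = exp(0.945) = 2.573.
Mean > mode: the posterior has a right tail.

MAP: 0.677. Posterior mean: 2.573.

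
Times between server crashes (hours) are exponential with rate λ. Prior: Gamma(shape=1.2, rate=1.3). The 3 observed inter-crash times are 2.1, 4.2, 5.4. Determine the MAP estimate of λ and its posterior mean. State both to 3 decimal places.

MAP: 0.246. Posterior mean: 0.323.

Σ times = 11.7. Posterior: Gamma(shape = 1.2+3 = 4.2, rate = 1.3+11.7 = 13.0).
Mode = (α−1)/β = 3.2/13.0 = 0.246.
Mean = α/β = 4.2/13.0 = 0.323.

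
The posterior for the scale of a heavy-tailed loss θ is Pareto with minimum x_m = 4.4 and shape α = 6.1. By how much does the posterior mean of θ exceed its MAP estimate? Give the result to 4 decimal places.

0.8627

The Pareto density is strictly decreasing on [x_m, ∞), so the mode is x_m = 4.4000.
Mean = α·x_m/(α−1) = 6.1·4.4/5.1 = 5.2627.
Difference = 5.2627 − 4.4000 = 0.8627.
Right-skewed posterior ⇒ mode < mean.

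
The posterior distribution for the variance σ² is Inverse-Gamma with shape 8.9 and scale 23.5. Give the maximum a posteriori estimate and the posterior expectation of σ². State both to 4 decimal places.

Mode = β/(α+1) = 23.5/9.9 = 2.3737.
Mean = β/(α−1) = 23.5/7.9 = 2.9747.

MAP: 2.3737. Posterior mean: 2.9747.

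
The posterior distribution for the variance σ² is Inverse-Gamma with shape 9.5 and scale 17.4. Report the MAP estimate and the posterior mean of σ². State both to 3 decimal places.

Mode = β/(α+1) = 17.4/10.5 = 1.657.
Mean = β/(α−1) = 17.4/8.5 = 2.047.

σ²_MAP = 1.657, E[σ²|data] = 2.047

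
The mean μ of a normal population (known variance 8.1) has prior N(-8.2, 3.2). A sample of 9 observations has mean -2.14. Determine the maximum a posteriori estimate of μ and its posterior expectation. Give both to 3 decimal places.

Posterior for μ is Normal. Precision-weighted mean: (1/3.2·-8.2 + 9/8.1·-2.14) / (1/3.2 + 9/8.1) = -3.470.
A Normal posterior is symmetric, so mode = mean.

MAP = -3.470; posterior mean = -3.470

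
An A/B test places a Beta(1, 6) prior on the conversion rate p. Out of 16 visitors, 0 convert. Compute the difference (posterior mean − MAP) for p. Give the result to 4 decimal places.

0.0435

Posterior: Beta(1+0, 6+16) = Beta(1, 22).
Since α = 1 ≤ 1 and β > 1, the Beta density is monotone decreasing on [0,1]; the mode is at 0.
Mean = 1/(1+22) = 0.0435.
Difference = 0.0435 − 0.0000 = 0.0435.
Right-skewed posterior ⇒ mode < mean.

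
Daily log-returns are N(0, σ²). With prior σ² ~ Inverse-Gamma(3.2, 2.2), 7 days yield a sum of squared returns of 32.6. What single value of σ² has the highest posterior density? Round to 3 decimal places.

2.403

Posterior: Inverse-Gamma(shape = 3.2+7/2 = 6.7, scale = 2.2+32.6/2 = 18.5).
Mode = β/(α+1) = 18.5/7.7 = 2.403.
Mean = β/(α−1) = 18.5/5.7 = 3.246.
This is the posterior mode — the MAP estimate.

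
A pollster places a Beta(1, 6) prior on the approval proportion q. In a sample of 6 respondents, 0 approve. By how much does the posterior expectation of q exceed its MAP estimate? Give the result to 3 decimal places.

0.077

Posterior: Beta(1+0, 6+6) = Beta(1, 12).
Since α = 1 ≤ 1 and β > 1, the Beta density is monotone decreasing on [0,1]; the mode is at 0.
Mean = 1/(1+12) = 0.077.
Difference = 0.077 − 0.000 = 0.077.
Right-skewed posterior ⇒ mode < mean.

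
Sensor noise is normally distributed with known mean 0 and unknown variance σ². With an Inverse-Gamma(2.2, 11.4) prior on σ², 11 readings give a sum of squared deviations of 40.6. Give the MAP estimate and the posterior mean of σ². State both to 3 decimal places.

MAP = 3.644; posterior mean = 4.731

Posterior: Inverse-Gamma(shape = 2.2+11/2 = 7.7, scale = 11.4+40.6/2 = 31.7).
Mode = β/(α+1) = 31.7/8.7 = 3.644.
Mean = β/(α−1) = 31.7/6.7 = 4.731.
The mean is pulled above the mode by the posterior's right skew.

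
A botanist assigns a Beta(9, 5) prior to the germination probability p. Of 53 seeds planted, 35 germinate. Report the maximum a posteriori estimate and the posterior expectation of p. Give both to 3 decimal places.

Posterior: Beta(9+35, 5+18) = Beta(44, 23).
Mode = (44−1)/(44+23−2) = 43/65 = 0.662.
Mean = 44/(44+23) = 44/67 = 0.657.

p_MAP = 0.662, E[p|data] = 0.657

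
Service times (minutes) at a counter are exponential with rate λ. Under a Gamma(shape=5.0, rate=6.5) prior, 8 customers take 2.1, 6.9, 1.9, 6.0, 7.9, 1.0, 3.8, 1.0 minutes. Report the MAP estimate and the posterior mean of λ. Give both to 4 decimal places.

Σ times = 30.6. Posterior: Gamma(shape = 5.0+8 = 13.0, rate = 6.5+30.6 = 37.1).
Mode = (α−1)/β = 12.0/37.1 = 0.3235.
Mean = α/β = 13.0/37.1 = 0.3504.

MAP estimate = 0.3235, posterior mean = 0.3504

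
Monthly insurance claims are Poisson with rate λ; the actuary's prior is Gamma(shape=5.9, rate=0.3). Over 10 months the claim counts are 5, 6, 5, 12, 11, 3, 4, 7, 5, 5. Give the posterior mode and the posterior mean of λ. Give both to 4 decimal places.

MAP = 6.5922, posterior mean = 6.6893

Σ counts = 63. Posterior: Gamma(shape = 5.9+63 = 68.9, rate = 0.3+10 = 10.3).
Mode = (α−1)/β = 67.9/10.3 = 6.5922.
Mean = α/β = 68.9/10.3 = 6.6893.
The posterior is right-skewed, so the mean exceeds the mode.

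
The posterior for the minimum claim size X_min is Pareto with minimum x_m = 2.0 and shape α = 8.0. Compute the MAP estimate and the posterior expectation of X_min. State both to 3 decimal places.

The Pareto density is strictly decreasing on [x_m, ∞), so the mode is x_m = 2.000.
Mean = α·x_m/(α−1) = 8.0·2.0/7.0 = 2.286.
Right-skewed posterior ⇒ mode < mean.

MAP = 2.000; posterior mean = 2.286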